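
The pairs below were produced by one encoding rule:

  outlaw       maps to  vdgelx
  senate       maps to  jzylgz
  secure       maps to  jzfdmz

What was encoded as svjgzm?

Treating letters as 0–25, the rule is x ↦ 23x + 11 (mod 26).
Undoing it on svjgzm: s(18)→17·(18−11)≡15=p; v(21)→17·(21−11)≡14=o; j(9)→17·(9−11)≡18=s; g(6)→17·(6−11)≡19=t; z(25)→17·(25−11)≡4=e; m(12)→17·(12−11)≡17=r (all mod 26).

poster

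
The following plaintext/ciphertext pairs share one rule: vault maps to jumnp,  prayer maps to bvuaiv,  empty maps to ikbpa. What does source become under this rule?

v(21)→j(9) and a(0)→u(20) fit y≡23x+20 (mod 26); the inverse of 23 mod 26 is 17. Treating letters as 0–25, the rule is x ↦ 23x + 20 (mod 26).
For source: s(18)→23·18+20≡18=s; o(14)→23·14+20≡4=e; u(20)→23·20+20≡12=m; r(17)→23·17+20≡21=v; c(2)→23·2+20≡14=o; e(4)→23·4+20≡8=i (all mod 26).

semvoi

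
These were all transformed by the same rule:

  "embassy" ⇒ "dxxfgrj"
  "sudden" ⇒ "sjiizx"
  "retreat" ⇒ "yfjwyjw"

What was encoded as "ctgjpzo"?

jukebox

The output letters match the input read backwards, each shifted +5: embassy reversed is yssabme. Read the word backwards and shift each letter +5.
Undoing it on ctgjpzo: shift back: c−5=x, t−5=o, g−5=b, j−5=e, p−5=k, z−5=u, o−5=j → xobekuj; then reverse → jukebox.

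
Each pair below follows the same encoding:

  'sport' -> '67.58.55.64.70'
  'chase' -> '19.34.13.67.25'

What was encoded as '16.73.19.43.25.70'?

The formula is n = 3×(alphabet index, a=1) + 10.
Decoding 16.73.19.43.25.70: 16→(16−10)÷3=2=b, 73→(73−10)÷3=21=u, 19→(19−10)÷3=3=c, 43→(43−10)÷3=11=k, 25→(25−10)÷3=5=e, 70→(70−10)÷3=20=t.

bucket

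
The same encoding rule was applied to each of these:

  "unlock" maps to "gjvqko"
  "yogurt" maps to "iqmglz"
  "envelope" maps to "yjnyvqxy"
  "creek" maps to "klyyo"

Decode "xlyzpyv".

u(20)→g(6) and n(13)→j(9) fit y≡7x+22 (mod 26); the inverse of 7 mod 26 is 15. This is an affine cipher: with a=0,…,z=25, each position x becomes (7x+22) mod 26.
Undoing it on xlyzpyv: x(23)→15·(23−22)≡15=p; l(11)→15·(11−22)≡17=r; y(24)→15·(24−22)≡4=e; z(25)→15·(25−22)≡19=t; p(15)→15·(15−22)≡25=z; y(24)→15·(24−22)≡4=e; v(21)→15·(21−22)≡11=l (all mod 26).

pretzel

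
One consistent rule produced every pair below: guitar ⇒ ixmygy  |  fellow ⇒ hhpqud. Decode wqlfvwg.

unhappy

In guitar: g→i is +2, u→x is +3, i→m is +4, t→y is +5 — the shift increases by 1 each position. The shift increases by 1 at each position, starting from +2: 2, 3, 4, ….
Reversing it on wqlfvwg: w−2=u, q−3=n, l−4=h, f−5=a, v−6=p, w−7=p, g−8=y.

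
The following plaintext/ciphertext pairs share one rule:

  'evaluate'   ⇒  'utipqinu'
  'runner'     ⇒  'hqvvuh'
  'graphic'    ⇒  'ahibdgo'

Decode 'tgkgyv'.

e(4)→u(20) and v(21)→t(19) fit y≡3x+8 (mod 26); the inverse of 3 mod 26 is 9. Treating letters as 0–25, the rule is x ↦ 3x + 8 (mod 26).
Decoding tgkgyv: t(19)→9·(19−8)≡21=v; g(6)→9·(6−8)≡8=i; k(10)→9·(10−8)≡18=s; g(6)→9·(6−8)≡8=i; y(24)→9·(24−8)≡14=o; v(21)→9·(21−8)≡13=n (all mod 26).

vision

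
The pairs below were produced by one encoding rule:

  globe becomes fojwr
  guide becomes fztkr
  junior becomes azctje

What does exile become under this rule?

g(6)→f(5) and l(11)→o(14) fit y≡7x+15 (mod 26); the inverse of 7 mod 26 is 15. Each letter's alphabet position (a=0..z=25) is mapped through 7·x+15 mod 26 — an affine cipher.
On exile: e(4)→7·4+15≡17=r; x(23)→7·23+15≡20=u; i(8)→7·8+15≡19=t; l(11)→7·11+15≡14=o; e(4)→7·4+15≡17=r (all mod 26).

rutor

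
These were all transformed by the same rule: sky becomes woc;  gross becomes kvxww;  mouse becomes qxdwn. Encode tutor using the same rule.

The shift depends on letter class: consonant s→w is +4, but vowel o→x is +9. The rule splits by letter class: vowels +9, consonants +4.
For tutor: t(cons)+4=x, u(vowel)+9=d, t(cons)+4=x, o(vowel)+9=x, r(cons)+4=v.

xdxxv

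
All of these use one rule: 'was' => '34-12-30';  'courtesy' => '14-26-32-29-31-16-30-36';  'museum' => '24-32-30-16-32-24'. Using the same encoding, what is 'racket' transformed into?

w is letter #23 and maps to 34: an offset of 11. Each letter is replaced by its alphabet position (a=1..z=26) + 11.
Applying it to racket: r=18→29, a=1→12, c=3→14, k=11→22, e=5→16, t=20→31.

29-12-14-22-16-31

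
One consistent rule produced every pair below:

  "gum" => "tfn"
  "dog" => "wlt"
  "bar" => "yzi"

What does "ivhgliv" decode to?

restore

Each pair mirrors across the alphabet (g↔t, u↔f, m↔n): positions sum to 25. Each letter is replaced by its mirror in the alphabet: a↔z, b↔y, c↔x, and so on (the Atbash cipher).
Decoding ivhgliv: i↔r, v↔e, h↔s, g↔t, l↔o, i↔r, v↔e.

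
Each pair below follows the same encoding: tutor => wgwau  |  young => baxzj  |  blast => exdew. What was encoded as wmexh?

Shifts by position in tutor: pos 0: t→w (+3), pos 1: u→g (+12), pos 2: t→w (+3), pos 3: o→a (+12) — repeating every 2. The shifts repeat in a cycle of length 2: positions 0,1,… shift by +3, +12, then the pattern repeats.
Reversing it on wmexh: w−3=t, m−12=a, e−3=b, x−12=l, h−3=e.

table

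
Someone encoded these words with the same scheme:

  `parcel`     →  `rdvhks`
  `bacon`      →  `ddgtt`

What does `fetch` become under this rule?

hhxhn

In parcel: p→r is +2, a→d is +3, r→v is +4, c→h is +5 — the shift increases by 1 each position. Each letter shifts forward by (position + 2), i.e. 2, 3, 4, … — the shift grows by one for each successive letter.
Applying it to fetch: f+2=h, e+3=h, t+4=x, c+5=h, h+6=n.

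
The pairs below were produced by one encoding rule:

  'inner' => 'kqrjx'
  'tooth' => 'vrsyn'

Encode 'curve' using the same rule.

exvak

In inner: i→k is +2, n→q is +3, n→r is +4, e→j is +5 — the shift increases by 1 each position. Each letter shifts forward by (position + 2), i.e. 2, 3, 4, … — the shift grows by one for each successive letter.
On curve: c+2=e, u+3=x, r+4=v, v+5=a, e+6=k.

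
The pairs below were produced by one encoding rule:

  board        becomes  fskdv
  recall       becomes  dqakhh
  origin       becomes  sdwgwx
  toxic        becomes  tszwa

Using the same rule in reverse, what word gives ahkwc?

claim

This is an affine cipher: with a=0,…,z=25, each position x becomes (21x+10) mod 26.
Decoding ahkwc: a(0)→5·(0−10)≡2=c; h(7)→5·(7−10)≡11=l; k(10)→5·(10−10)≡0=a; w(22)→5·(22−10)≡8=i; c(2)→5·(2−10)≡12=m (all mod 26).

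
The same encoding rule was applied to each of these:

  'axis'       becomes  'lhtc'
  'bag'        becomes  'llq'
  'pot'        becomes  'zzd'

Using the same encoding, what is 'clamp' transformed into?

The shift depends on letter class: consonant x→h is +10, but vowel a→l is +11. The rule splits by letter class: vowels +11, consonants +10.
On clamp: c(cons)+10=m, l(cons)+10=v, a(vowel)+11=l, m(cons)+10=w, p(cons)+10=z.

mvlwz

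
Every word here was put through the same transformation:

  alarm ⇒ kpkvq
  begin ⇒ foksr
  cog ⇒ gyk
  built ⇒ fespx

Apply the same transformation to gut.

kex

The shift depends on letter class: consonant l→p is +4, but vowel a→k is +10. Vowels shift forward by 10 and consonants shift forward by 4.
For gut: g(cons)+4=k, u(vowel)+10=e, t(cons)+4=x.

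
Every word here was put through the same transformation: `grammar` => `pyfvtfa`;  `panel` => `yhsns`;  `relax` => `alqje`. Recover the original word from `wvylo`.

notch

Shifts by position in grammar: pos 0: g→p (+9), pos 1: r→y (+7), pos 2: a→f (+5), pos 3: m→v (+9), pos 4: m→t (+7), pos 5: a→f (+5) — repeating every 3. A repeating key of period 3 is used — shifts +9, +7, +5 over and over.
Undoing it on wvylo: w−9=n, v−7=o, y−5=t, l−9=c, o−7=h.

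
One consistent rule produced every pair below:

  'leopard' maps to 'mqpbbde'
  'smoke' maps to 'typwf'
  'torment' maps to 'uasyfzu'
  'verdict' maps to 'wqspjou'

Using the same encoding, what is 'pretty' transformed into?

qdffuk

Shifts by position in leopard: pos 0: l→m (+1), pos 1: e→q (+12), pos 2: o→p (+1), pos 3: p→b (+12) — repeating every 2. A repeating key of period 2 is used — shifts +1, +12 over and over.
On pretty: p+1=q, r+12=d, e+1=f, t+12=f, t+1=u, y+12=k.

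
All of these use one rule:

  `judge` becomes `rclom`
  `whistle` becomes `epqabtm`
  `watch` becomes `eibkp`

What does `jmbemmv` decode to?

It's a constant shift of +8 (ROT8).
Undoing it on jmbemmv: j−8=b, m−8=e, b−8=t, e−8=w, m−8=e, m−8=e, v−8=n.

between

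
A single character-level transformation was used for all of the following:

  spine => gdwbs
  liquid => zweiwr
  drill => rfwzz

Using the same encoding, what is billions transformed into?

Compare letters: s→g is +14, p→d is +14, i→w is +14 — a constant shift. Each letter is shifted forward by 14 in the alphabet (a Caesar shift of +14).
For billions: b+14=p, i+14=w, l+14=z, l+14=z, i+14=w, o+14=c, n+14=b, s+14=g.

pwzzwcbg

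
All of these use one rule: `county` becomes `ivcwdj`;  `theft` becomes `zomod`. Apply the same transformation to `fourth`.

In county: c→i is +6, o→v is +7, u→c is +8, n→w is +9 — the shift increases by 1 each position. Each letter shifts forward by (position + 6), i.e. 6, 7, 8, … — the shift grows by one for each successive letter.
For fourth: f+6=l, o+7=v, u+8=c, r+9=a, t+10=d, h+11=s.

lvcads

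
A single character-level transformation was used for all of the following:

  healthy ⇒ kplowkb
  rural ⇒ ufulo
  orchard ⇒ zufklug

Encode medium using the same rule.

ppgtfp

The shift depends on letter class: consonant h→k is +3, but vowel e→p is +11. Two shifts are in play — +11 for a/e/i/o/u, +3 for every other letter.
For medium: m(cons)+3=p, e(vowel)+11=p, d(cons)+3=g, i(vowel)+11=t, u(vowel)+11=f, m(cons)+3=p.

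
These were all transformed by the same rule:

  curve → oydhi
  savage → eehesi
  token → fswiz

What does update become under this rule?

Vowels shift forward by 4 and consonants shift forward by 12.
On update: u(vowel)+4=y, p(cons)+12=b, d(cons)+12=p, a(vowel)+4=e, t(cons)+12=f, e(vowel)+4=i.

ybpefi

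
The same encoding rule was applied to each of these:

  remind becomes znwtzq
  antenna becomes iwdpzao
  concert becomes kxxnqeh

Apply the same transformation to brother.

In remind: r→z is +8, e→n is +9, m→w is +10, i→t is +11 — the shift increases by 1 each position. Letter i (0-indexed) is shifted by i+8, so successive shifts are 8, 9, 10, ….
Applying it to brother: b+8=j, r+9=a, o+10=y, t+11=e, h+12=t, e+13=r, r+14=f.

jayetrf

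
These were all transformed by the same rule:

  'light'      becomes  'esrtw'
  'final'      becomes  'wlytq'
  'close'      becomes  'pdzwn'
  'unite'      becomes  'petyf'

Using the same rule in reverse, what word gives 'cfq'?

fur

Two steps: reverse the string, then apply a Caesar shift of +11.
Undoing it on cfq: shift back: c−11=r, f−11=u, q−11=f → ruf; then reverse → fur.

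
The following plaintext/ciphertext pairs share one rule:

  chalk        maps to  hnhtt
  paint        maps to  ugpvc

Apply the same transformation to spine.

In chalk: c→h is +5, h→n is +6, a→h is +7, l→t is +8 — the shift increases by 1 each position. Letter i (0-indexed) is shifted by i+5, so successive shifts are 5, 6, 7, ….
For spine: s+5=x, p+6=v, i+7=p, n+8=v, e+9=n.

xvpvn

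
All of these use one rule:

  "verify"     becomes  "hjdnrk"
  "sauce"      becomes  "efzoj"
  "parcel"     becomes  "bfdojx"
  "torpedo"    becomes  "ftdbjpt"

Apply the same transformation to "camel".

ofyjx

The shift depends on letter class: consonant v→h is +12, but vowel e→j is +5. The rule splits by letter class: vowels +5, consonants +12.
For camel: c(cons)+12=o, a(vowel)+5=f, m(cons)+12=y, e(vowel)+5=j, l(cons)+12=x.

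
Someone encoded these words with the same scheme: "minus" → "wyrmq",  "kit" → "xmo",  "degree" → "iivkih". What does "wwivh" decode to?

dress

Read the word backwards and shift each letter +4.
Reversing it on wwivh: shift back: w−4=s, w−4=s, i−4=e, v−4=r, h−4=d → sserd; then reverse → dress.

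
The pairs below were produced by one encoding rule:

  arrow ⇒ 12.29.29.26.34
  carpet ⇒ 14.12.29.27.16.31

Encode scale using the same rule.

a is letter #1 and maps to 12: an offset of 11. The number is (letter's place in the alphabet, a=1) + 11.
On scale: s=19→30, c=3→14, a=1→12, l=12→23, e=5→16.

30.14.12.23.16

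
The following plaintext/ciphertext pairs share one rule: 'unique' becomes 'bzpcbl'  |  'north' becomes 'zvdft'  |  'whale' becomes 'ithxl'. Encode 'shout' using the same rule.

The shift depends on letter class: consonant n→z is +12, but vowel u→b is +7. The rule splits by letter class: vowels +7, consonants +12.
On shout: s(cons)+12=e, h(cons)+12=t, o(vowel)+7=v, u(vowel)+7=b, t(cons)+12=f.

etvbf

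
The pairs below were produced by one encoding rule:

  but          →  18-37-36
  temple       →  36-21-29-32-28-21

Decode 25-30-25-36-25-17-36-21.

initiate

b is letter #2 and maps to 18: an offset of 16. Each letter is replaced by its alphabet position (a=1..z=26) + 16.
Reversing it on 25-30-25-36-25-17-36-21: 25→(25−16)÷1=9=i, 30→(30−16)÷1=14=n, 25→(25−16)÷1=9=i, 36→(36−16)÷1=20=t, 25→(25−16)÷1=9=i, 17→(17−16)÷1=1=a, 36→(36−16)÷1=20=t, 21→(21−16)÷1=5=e.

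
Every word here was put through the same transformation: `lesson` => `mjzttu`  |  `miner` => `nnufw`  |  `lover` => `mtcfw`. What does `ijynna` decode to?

Shifts by position in lesson: pos 0: l→m (+1), pos 1: e→j (+5), pos 2: s→z (+7), pos 3: s→t (+1), pos 4: o→t (+5), pos 5: n→u (+7) — repeating every 3. A repeating key of period 3 is used — shifts +1, +5, +7 over and over.
Reversing it on ijynna: i−1=h, j−5=e, y−7=r, n−1=m, n−5=i, a−7=t.

hermit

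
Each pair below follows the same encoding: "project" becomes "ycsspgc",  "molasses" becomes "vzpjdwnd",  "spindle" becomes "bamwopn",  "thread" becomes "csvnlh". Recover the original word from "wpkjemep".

It's a Vigenère-style cipher with numeric key [9,11,4]: position i shifts by key[i mod 3].
Undoing it on wpkjemep: w−9=n, p−11=e, k−4=g, j−9=a, e−11=t, m−4=i, e−9=v, p−11=e.

negative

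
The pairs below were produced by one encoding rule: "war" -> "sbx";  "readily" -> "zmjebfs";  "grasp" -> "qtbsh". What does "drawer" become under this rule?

Read the word backwards and shift each letter +1.
On drawer: reverse → reward; then shift: r+1=s, e+1=f, w+1=x, a+1=b, r+1=s, d+1=e.

sfxbse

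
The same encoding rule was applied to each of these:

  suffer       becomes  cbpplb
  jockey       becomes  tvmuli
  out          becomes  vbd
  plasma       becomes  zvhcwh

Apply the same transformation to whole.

grvvl

Vowels shift forward by 7 and consonants shift forward by 10.
For whole: w(cons)+10=g, h(cons)+10=r, o(vowel)+7=v, l(cons)+10=v, e(vowel)+7=l.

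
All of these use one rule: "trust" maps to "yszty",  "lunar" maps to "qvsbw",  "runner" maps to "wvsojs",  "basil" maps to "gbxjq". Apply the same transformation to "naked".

sbpfi

A repeating key of period 2 is used — shifts +5, +1 over and over.
On naked: n+5=s, a+1=b, k+5=p, e+1=f, d+5=i.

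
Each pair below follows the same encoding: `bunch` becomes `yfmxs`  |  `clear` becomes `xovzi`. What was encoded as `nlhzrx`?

mosaic

Each pair mirrors across the alphabet (b↔y, u↔f, n↔m): positions sum to 25. This is the alphabet-reversal cipher (Atbash): a becomes z, b becomes y, etc.
Reversing it on nlhzrx: n↔m, l↔o, h↔s, z↔a, r↔i, x↔c.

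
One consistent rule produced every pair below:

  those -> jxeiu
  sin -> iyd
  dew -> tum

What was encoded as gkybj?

quilt

Compare letters: t→j is +16, h→x is +16, o→e is +16 — a constant shift. This is a Caesar cipher with shift 16.
Decoding gkybj: g−16=q, k−16=u, y−16=i, b−16=l, j−16=t.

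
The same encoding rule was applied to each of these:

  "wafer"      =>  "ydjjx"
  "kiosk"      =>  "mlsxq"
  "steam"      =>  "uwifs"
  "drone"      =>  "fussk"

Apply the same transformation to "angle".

cqkqk

The shift increases by 1 at each position, starting from +2: 2, 3, 4, ….
On angle: a+2=c, n+3=q, g+4=k, l+5=q, e+6=k.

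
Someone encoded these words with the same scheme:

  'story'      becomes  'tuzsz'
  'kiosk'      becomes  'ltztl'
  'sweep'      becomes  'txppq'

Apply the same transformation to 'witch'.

xtudi

The shift depends on letter class: consonant s→t is +1, but vowel o→z is +11. The rule splits by letter class: vowels +11, consonants +1.
Applying it to witch: w(cons)+1=x, i(vowel)+11=t, t(cons)+1=u, c(cons)+1=d, h(cons)+1=i.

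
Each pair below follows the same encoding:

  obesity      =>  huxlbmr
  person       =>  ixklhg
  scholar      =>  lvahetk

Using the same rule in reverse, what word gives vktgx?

crane

It's a constant shift of +19 (ROT19).
Decoding vktgx: v−19=c, k−19=r, t−19=a, g−19=n, x−19=e.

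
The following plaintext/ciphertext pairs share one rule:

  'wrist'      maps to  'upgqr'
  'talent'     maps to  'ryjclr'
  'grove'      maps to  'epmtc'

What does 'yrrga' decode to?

attic

Every letter moves 24 places later in the alphabet, wrapping around z→a.
Decoding yrrga: y−24=a, r−24=t, r−24=t, g−24=i, a−24=c.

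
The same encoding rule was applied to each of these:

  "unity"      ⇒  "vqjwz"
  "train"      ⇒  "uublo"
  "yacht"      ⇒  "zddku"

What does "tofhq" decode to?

sleep

A repeating key of period 2 is used — shifts +1, +3 over and over.
Decoding tofhq: t−1=s, o−3=l, f−1=e, h−3=e, q−1=p.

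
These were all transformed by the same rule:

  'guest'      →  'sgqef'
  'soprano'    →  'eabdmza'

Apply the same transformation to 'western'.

iqefqdz

Every letter moves 12 places later in the alphabet, wrapping around z→a.
On western: w+12=i, e+12=q, s+12=e, t+12=f, e+12=q, r+12=d, n+12=z.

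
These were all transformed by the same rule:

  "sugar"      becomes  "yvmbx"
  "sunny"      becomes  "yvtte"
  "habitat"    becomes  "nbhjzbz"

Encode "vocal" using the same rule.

The shift depends on letter class: consonant s→y is +6, but vowel u→v is +1. Vowels shift forward by 1 and consonants shift forward by 6.
Applying it to vocal: v(cons)+6=b, o(vowel)+1=p, c(cons)+6=i, a(vowel)+1=b, l(cons)+6=r.

bpibr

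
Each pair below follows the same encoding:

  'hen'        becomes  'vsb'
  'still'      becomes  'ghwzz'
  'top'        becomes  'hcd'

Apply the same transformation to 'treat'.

hfsoh

Every letter moves 14 places later in the alphabet, wrapping around z→a.
On treat: t+14=h, r+14=f, e+14=s, a+14=o, t+14=h.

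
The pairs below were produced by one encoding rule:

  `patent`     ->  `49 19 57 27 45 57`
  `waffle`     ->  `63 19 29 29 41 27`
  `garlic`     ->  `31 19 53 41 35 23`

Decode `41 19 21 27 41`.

label

With a=1..z=26, the number is 2·pos + 17.
Reversing it on 41 19 21 27 41: 41→(41−17)÷2=12=l, 19→(19−17)÷2=1=a, 21→(21−17)÷2=2=b, 27→(27−17)÷2=5=e, 41→(41−17)÷2=12=l.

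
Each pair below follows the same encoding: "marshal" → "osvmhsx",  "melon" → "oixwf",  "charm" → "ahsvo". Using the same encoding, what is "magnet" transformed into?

osqfid

m(12)→o(14) and a(0)→s(18) fit y≡17x+18 (mod 26); the inverse of 17 mod 26 is 23. Each letter's alphabet position (a=0..z=25) is mapped through 17·x+18 mod 26 — an affine cipher.
Applying it to magnet: m(12)→17·12+18≡14=o; a(0)→17·0+18≡18=s; g(6)→17·6+18≡16=q; n(13)→17·13+18≡5=f; e(4)→17·4+18≡8=i; t(19)→17·19+18≡3=d (all mod 26).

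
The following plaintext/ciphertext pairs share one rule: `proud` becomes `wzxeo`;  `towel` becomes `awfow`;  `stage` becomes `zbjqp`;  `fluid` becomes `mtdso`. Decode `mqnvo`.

In proud: p→w is +7, r→z is +8, o→x is +9, u→e is +10 — the shift increases by 1 each position. The shift increases by 1 at each position, starting from +7: 7, 8, 9, ….
Reversing it on mqnvo: m−7=f, q−8=i, n−9=e, v−10=l, o−11=d.

field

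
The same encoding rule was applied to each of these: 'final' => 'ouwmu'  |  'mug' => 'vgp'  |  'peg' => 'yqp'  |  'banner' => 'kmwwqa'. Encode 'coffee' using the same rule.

laooqq

The shift depends on letter class: consonant f→o is +9, but vowel i→u is +12. Two shifts are in play — +12 for a/e/i/o/u, +9 for every other letter.
On coffee: c(cons)+9=l, o(vowel)+12=a, f(cons)+9=o, f(cons)+9=o, e(vowel)+12=q, e(vowel)+12=q.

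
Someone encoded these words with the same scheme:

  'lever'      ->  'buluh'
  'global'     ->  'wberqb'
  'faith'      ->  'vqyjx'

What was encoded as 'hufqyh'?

repair

Compare letters: l→b is +16, e→u is +16, v→l is +16 — a constant shift. It's a constant shift of +16 (ROT16).
Decoding hufqyh: h−16=r, u−16=e, f−16=p, q−16=a, y−16=i, h−16=r.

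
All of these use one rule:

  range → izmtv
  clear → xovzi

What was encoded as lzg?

Each pair mirrors across the alphabet (r↔i, a↔z, n↔m): positions sum to 25. Letters are reflected about the middle of the alphabet (position → 25−position): Atbash.
Reversing it on lzg: l↔o, z↔a, g↔t.

oat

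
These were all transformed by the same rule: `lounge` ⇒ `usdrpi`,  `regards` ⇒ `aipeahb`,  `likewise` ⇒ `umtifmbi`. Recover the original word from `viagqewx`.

Shifts by position in lounge: pos 0: l→u (+9), pos 1: o→s (+4), pos 2: u→d (+9), pos 3: n→r (+4) — repeating every 2. It's a Vigenère-style cipher with numeric key [9,4]: position i shifts by key[i mod 2].
Undoing it on viagqewx: v−9=m, i−4=e, a−9=r, g−4=c, q−9=h, e−4=a, w−9=n, x−4=t.

merchant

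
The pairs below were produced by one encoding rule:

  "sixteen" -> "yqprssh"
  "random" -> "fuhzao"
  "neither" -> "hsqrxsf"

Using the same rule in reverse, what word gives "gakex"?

cough

This is an affine cipher: with a=0,…,z=25, each position x becomes (19x+20) mod 26.
Undoing it on gakex: g(6)→11·(6−20)≡2=c; a(0)→11·(0−20)≡14=o; k(10)→11·(10−20)≡20=u; e(4)→11·(4−20)≡6=g; x(23)→11·(23−20)≡7=h (all mod 26).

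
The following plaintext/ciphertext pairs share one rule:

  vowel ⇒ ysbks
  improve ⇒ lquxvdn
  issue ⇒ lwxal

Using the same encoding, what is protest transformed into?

svtzlac

In vowel: v→y is +3, o→s is +4, w→b is +5, e→k is +6 — the shift increases by 1 each position. Each letter shifts forward by (position + 3), i.e. 3, 4, 5, … — the shift grows by one for each successive letter.
For protest: p+3=s, r+4=v, o+5=t, t+6=z, e+7=l, s+8=a, t+9=c.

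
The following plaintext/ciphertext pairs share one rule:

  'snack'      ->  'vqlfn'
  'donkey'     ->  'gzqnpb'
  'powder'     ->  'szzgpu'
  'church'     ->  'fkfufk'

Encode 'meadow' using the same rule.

pplgzz

The shift depends on letter class: consonant s→v is +3, but vowel a→l is +11. The rule splits by letter class: vowels +11, consonants +3.
For meadow: m(cons)+3=p, e(vowel)+11=p, a(vowel)+11=l, d(cons)+3=g, o(vowel)+11=z, w(cons)+3=z.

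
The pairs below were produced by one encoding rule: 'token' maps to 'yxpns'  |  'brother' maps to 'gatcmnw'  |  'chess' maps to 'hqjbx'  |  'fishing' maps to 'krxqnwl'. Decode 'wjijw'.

radar

The shifts repeat in a cycle of length 2: positions 0,1,… shift by +5, +9, then the pattern repeats.
Decoding wjijw: w−5=r, j−9=a, i−5=d, j−9=a, w−5=r.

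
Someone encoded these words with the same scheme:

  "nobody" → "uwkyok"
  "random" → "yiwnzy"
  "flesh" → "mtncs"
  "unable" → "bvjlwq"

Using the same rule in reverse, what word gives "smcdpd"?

The shift increases by 1 at each position, starting from +7: 7, 8, 9, ….
Undoing it on smcdpd: s−7=l, m−8=e, c−9=t, d−10=t, p−11=e, d−12=r.

letter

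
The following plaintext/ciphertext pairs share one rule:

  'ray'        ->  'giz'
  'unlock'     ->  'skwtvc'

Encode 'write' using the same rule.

The output letters match the input read backwards, each shifted +8: ray reversed is yar. The word is reversed, then every letter is shifted forward by 8.
For write: reverse → etirw; then shift: e+8=m, t+8=b, i+8=q, r+8=z, w+8=e.

mbqze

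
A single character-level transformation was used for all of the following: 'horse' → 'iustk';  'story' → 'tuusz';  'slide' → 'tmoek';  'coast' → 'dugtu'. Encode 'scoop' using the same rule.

tduuq

Vowels shift forward by 6 and consonants shift forward by 1.
For scoop: s(cons)+1=t, c(cons)+1=d, o(vowel)+6=u, o(vowel)+6=u, p(cons)+1=q.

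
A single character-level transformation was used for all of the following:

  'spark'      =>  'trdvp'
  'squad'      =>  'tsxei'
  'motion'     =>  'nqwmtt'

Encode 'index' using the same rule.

In spark: s→t is +1, p→r is +2, a→d is +3, r→v is +4 — the shift increases by 1 each position. The shift increases by 1 at each position, starting from +1: 1, 2, 3, ….
For index: i+1=j, n+2=p, d+3=g, e+4=i, x+5=c.

jpgic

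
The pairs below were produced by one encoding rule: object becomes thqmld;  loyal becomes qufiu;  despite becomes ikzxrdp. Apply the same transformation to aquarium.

In object: o→t is +5, b→h is +6, j→q is +7, e→m is +8 — the shift increases by 1 each position. Each letter shifts forward by (position + 5), i.e. 5, 6, 7, … — the shift grows by one for each successive letter.
On aquarium: a+5=f, q+6=w, u+7=b, a+8=i, r+9=a, i+10=s, u+11=f, m+12=y.

fwbiasfy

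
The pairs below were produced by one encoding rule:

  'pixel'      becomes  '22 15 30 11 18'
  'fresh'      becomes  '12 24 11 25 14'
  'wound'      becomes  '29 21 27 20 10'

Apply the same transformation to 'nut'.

p is letter #16 and maps to 22: an offset of 6. Each letter is replaced by its alphabet position (a=1..z=26) + 6.
On nut: n=14→20, u=21→27, t=20→26.

20 27 26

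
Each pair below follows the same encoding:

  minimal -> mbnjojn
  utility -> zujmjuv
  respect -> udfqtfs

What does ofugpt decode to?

The output letters match the input read backwards, each shifted +1: minimal reversed is laminim. Read the word backwards and shift each letter +1.
Decoding ofugpt: shift back: o−1=n, f−1=e, u−1=t, g−1=f, p−1=o, t−1=s → netfos; then reverse → soften.

soften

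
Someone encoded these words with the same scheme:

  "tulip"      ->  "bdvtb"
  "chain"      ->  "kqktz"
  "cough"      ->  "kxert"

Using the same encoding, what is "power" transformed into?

xxgpd

In tulip: t→b is +8, u→d is +9, l→v is +10, i→t is +11 — the shift increases by 1 each position. Letter i (0-indexed) is shifted by i+8, so successive shifts are 8, 9, 10, ….
For power: p+8=x, o+9=x, w+10=g, e+11=p, r+12=d.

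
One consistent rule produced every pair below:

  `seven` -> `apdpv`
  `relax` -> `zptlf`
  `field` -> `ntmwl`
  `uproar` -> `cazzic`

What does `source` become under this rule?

azcckp

Shifts by position in seven: pos 0: s→a (+8), pos 1: e→p (+11), pos 2: v→d (+8), pos 3: e→p (+11) — repeating every 2. It's a Vigenère-style cipher with numeric key [8,11]: position i shifts by key[i mod 2].
On source: s+8=a, o+11=z, u+8=c, r+11=c, c+8=k, e+11=p.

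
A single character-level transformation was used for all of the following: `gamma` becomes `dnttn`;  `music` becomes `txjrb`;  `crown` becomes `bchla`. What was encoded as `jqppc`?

This is an affine cipher: with a=0,…,z=25, each position x becomes (7x+13) mod 26.
Decoding jqppc: j(9)→15·(9−13)≡18=s; q(16)→15·(16−13)≡19=t; p(15)→15·(15−13)≡4=e; p(15)→15·(15−13)≡4=e; c(2)→15·(2−13)≡17=r (all mod 26).

steer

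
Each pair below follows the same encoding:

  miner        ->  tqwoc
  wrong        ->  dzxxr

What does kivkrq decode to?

damage

In miner: m→t is +7, i→q is +8, n→w is +9, e→o is +10 — the shift increases by 1 each position. Each letter shifts forward by (position + 7), i.e. 7, 8, 9, … — the shift grows by one for each successive letter.
Reversing it on kivkrq: k−7=d, i−8=a, v−9=m, k−10=a, r−11=g, q−12=e.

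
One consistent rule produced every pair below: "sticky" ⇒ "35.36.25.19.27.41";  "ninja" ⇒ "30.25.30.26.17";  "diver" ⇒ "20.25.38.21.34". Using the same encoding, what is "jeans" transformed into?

26.21.17.30.35

s is letter #19 and maps to 35: an offset of 16. The number is (letter's place in the alphabet, a=1) + 16.
For jeans: j=10→26, e=5→21, a=1→17, n=14→30, s=19→35.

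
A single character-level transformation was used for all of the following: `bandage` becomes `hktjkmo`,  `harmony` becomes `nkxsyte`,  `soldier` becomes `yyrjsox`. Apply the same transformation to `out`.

The shift depends on letter class: consonant b→h is +6, but vowel a→k is +10. The rule splits by letter class: vowels +10, consonants +6.
For out: o(vowel)+10=y, u(vowel)+10=e, t(cons)+6=z.

yez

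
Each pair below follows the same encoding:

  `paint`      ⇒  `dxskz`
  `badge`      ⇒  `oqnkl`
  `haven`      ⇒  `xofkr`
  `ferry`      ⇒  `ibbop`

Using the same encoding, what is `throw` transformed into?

gybrd

The output letters match the input read backwards, each shifted +10: paint reversed is tniap. Read the word backwards and shift each letter +10.
Applying it to throw: reverse → worht; then shift: w+10=g, o+10=y, r+10=b, h+10=r, t+10=d.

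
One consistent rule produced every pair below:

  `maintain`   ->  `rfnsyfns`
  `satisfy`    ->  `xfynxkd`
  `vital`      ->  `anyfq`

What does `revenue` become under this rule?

Compare letters: m→r is +5, a→f is +5, i→n is +5 — a constant shift. Every letter moves 5 places later in the alphabet, wrapping around z→a.
Applying it to revenue: r+5=w, e+5=j, v+5=a, e+5=j, n+5=s, u+5=z, e+5=j.

wjajszj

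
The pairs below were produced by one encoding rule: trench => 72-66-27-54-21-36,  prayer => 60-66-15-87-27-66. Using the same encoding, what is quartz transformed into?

t(#20)→72 and r(#18)→66: differences scale by 3, so n = 3·pos + 12. Each letter becomes 3×(its alphabet position, a=1..z=26) + 12.
On quartz: q=17→63, u=21→75, a=1→15, r=18→66, t=20→72, z=26→90.

63-75-15-66-72-90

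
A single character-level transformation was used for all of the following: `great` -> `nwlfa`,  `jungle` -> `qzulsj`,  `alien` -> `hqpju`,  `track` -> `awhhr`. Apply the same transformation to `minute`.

Shifts by position in great: pos 0: g→n (+7), pos 1: r→w (+5), pos 2: e→l (+7), pos 3: a→f (+5) — repeating every 2. A repeating key of period 2 is used — shifts +7, +5 over and over.
Applying it to minute: m+7=t, i+5=n, n+7=u, u+5=z, t+7=a, e+5=j.

tnuzaj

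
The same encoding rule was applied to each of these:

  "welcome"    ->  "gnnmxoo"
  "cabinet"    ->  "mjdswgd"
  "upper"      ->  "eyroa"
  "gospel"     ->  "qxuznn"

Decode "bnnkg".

A repeating key of period 3 is used — shifts +10, +9, +2 over and over.
Undoing it on bnnkg: b−10=r, n−9=e, n−2=l, k−10=a, g−9=x.

relax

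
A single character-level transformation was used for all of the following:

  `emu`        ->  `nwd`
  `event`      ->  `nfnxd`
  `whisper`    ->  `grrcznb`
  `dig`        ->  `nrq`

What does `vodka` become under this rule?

fxnuj

The shift depends on letter class: consonant m→w is +10, but vowel e→n is +9. Two shifts are in play — +9 for a/e/i/o/u, +10 for every other letter.
On vodka: v(cons)+10=f, o(vowel)+9=x, d(cons)+10=n, k(cons)+10=u, a(vowel)+9=j.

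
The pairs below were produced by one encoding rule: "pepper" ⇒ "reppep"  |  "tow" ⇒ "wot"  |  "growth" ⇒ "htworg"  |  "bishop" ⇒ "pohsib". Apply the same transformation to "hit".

The output letters match the input read backwards: pepper reversed is reppep. The word is simply reversed.
On hit: reverse → tih.

tih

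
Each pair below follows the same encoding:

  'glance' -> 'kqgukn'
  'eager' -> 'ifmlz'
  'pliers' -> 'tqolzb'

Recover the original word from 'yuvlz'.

Each letter shifts forward by (position + 4), i.e. 4, 5, 6, … — the shift grows by one for each successive letter.
Reversing it on yuvlz: y−4=u, u−5=p, v−6=p, l−7=e, z−8=r.

upper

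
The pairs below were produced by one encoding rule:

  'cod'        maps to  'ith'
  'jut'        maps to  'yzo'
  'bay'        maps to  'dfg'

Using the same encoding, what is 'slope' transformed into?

jutqx

The output letters match the input read backwards, each shifted +5: cod reversed is doc. The word is reversed, then every letter is shifted forward by 5.
Applying it to slope: reverse → epols; then shift: e+5=j, p+5=u, o+5=t, l+5=q, s+5=x.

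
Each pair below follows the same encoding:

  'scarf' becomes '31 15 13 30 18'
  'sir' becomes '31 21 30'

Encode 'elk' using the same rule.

s is letter #19 and maps to 31: an offset of 12. Each letter is replaced by its alphabet position (a=1..z=26) + 12.
Applying it to elk: e=5→17, l=12→24, k=11→23.

17 24 23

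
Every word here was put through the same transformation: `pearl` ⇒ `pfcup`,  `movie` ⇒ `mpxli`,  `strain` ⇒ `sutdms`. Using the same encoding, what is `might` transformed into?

mjikx

In pearl: p→p is +0, e→f is +1, a→c is +2, r→u is +3 — the shift increases by 1 each position. Letter i (0-indexed) is shifted by i+0, so successive shifts are 0, 1, 2, ….
On might: m+0=m, i+1=j, g+2=i, h+3=k, t+4=x.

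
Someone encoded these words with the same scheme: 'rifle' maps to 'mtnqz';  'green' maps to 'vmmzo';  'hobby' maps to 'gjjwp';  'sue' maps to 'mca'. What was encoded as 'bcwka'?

The output letters match the input read backwards, each shifted +8: rifle reversed is elfir. The word is reversed, then every letter is shifted forward by 8.
Undoing it on bcwka: shift back: b−8=t, c−8=u, w−8=o, k−8=c, a−8=s → tuocs; then reverse → scout.

scout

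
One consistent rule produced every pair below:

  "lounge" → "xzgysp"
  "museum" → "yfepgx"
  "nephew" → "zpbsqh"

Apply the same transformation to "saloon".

It's a Vigenère-style cipher with numeric key [12,11]: position i shifts by key[i mod 2].
On saloon: s+12=e, a+11=l, l+12=x, o+11=z, o+12=a, n+11=y.

elxzay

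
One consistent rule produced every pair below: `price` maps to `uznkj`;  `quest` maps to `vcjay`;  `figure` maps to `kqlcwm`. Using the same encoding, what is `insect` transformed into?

nvxmhb

Shifts by position in price: pos 0: p→u (+5), pos 1: r→z (+8), pos 2: i→n (+5), pos 3: c→k (+8) — repeating every 2. A repeating key of period 2 is used — shifts +5, +8 over and over.
For insect: i+5=n, n+8=v, s+5=x, e+8=m, c+5=h, t+8=b.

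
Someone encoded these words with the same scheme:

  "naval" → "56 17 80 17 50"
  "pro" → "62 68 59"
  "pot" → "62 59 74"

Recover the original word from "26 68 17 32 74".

The formula is n = 3×(alphabet index, a=1) + 14.
Reversing it on 26 68 17 32 74: 26→(26−14)÷3=4=d, 68→(68−14)÷3=18=r, 17→(17−14)÷3=1=a, 32→(32−14)÷3=6=f, 74→(74−14)÷3=20=t.

draft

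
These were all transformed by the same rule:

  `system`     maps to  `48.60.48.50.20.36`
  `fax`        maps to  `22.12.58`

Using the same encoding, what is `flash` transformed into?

22.34.12.48.26

s(#19)→48 and y(#25)→60: differences scale by 2, so n = 2·pos + 10. The formula is n = 2×(alphabet index, a=1) + 10.
For flash: f=6→22, l=12→34, a=1→12, s=19→48, h=8→26.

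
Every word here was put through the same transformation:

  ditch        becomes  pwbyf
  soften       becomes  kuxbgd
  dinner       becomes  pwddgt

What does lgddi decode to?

penny

d(3)→p(15) and i(8)→w(22) fit y≡17x+16 (mod 26); the inverse of 17 mod 26 is 23. Treating letters as 0–25, the rule is x ↦ 17x + 16 (mod 26).
Undoing it on lgddi: l(11)→23·(11−16)≡15=p; g(6)→23·(6−16)≡4=e; d(3)→23·(3−16)≡13=n; d(3)→23·(3−16)≡13=n; i(8)→23·(8−16)≡24=y (all mod 26).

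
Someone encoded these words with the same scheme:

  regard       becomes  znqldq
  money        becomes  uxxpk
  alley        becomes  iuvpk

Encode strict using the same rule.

In regard: r→z is +8, e→n is +9, g→q is +10, a→l is +11 — the shift increases by 1 each position. Letter i (0-indexed) is shifted by i+8, so successive shifts are 8, 9, 10, ….
For strict: s+8=a, t+9=c, r+10=b, i+11=t, c+12=o, t+13=g.

acbtog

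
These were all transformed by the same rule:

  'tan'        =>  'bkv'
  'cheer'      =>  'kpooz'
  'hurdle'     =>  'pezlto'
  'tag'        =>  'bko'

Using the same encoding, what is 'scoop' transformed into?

The shift depends on letter class: consonant t→b is +8, but vowel a→k is +10. Two shifts are in play — +10 for a/e/i/o/u, +8 for every other letter.
On scoop: s(cons)+8=a, c(cons)+8=k, o(vowel)+10=y, o(vowel)+10=y, p(cons)+8=x.

akyyx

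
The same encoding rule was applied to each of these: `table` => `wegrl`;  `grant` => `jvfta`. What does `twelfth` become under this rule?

Each letter shifts forward by (position + 3), i.e. 3, 4, 5, … — the shift grows by one for each successive letter.
For twelfth: t+3=w, w+4=a, e+5=j, l+6=r, f+7=m, t+8=b, h+9=q.

wajrmbq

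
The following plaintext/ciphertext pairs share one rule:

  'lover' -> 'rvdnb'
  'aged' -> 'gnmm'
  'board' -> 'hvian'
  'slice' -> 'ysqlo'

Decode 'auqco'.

unite

In lover: l→r is +6, o→v is +7, v→d is +8, e→n is +9 — the shift increases by 1 each position. Letter i (0-indexed) is shifted by i+6, so successive shifts are 6, 7, 8, ….
Decoding auqco: a−6=u, u−7=n, q−8=i, c−9=t, o−10=e.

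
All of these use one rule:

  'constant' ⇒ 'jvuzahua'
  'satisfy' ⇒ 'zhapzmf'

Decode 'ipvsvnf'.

Compare letters: c→j is +7, o→v is +7, n→u is +7 — a constant shift. Every letter moves 7 places later in the alphabet, wrapping around z→a.
Decoding ipvsvnf: i−7=b, p−7=i, v−7=o, s−7=l, v−7=o, n−7=g, f−7=y.

biology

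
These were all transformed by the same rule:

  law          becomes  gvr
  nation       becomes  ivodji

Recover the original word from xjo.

cot

Compare letters: l→g is +21, a→v is +21, w→r is +21 — a constant shift. This is a Caesar cipher with shift 21.
Decoding xjo: x−21=c, j−21=o, o−21=t.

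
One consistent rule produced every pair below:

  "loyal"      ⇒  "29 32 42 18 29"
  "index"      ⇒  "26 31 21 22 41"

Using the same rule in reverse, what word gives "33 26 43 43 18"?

Each letter is replaced by its alphabet position (a=1..z=26) + 17.
Decoding 33 26 43 43 18: 33→(33−17)÷1=16=p, 26→(26−17)÷1=9=i, 43→(43−17)÷1=26=z, 43→(43−17)÷1=26=z, 18→(18−17)÷1=1=a.

pizza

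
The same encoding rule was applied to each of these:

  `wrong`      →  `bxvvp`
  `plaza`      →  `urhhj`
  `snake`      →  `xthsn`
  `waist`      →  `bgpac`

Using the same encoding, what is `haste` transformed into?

mgzbn

The shift increases by 1 at each position, starting from +5: 5, 6, 7, ….
Applying it to haste: h+5=m, a+6=g, s+7=z, t+8=b, e+9=n.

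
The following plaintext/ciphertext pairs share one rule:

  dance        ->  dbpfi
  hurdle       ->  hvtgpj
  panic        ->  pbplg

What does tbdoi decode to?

In dance: d→d is +0, a→b is +1, n→p is +2, c→f is +3 — the shift increases by 1 each position. The shift increases by 1 at each position, starting from +0: 0, 1, 2, ….
Reversing it on tbdoi: t−0=t, b−1=a, d−2=b, o−3=l, i−4=e.

table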